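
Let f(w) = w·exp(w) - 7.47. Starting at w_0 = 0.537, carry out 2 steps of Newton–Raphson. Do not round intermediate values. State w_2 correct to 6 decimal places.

f'(w) = (w + 1)·exp(w)
w_0 = 0.537000: f = -6.551265, f' = 2.629602 → w_1 = 0.537000 - (-6.551265)/(2.629602) = 3.028352
w_1 = 3.028352: f = 55.105319, f' = 83.238477 → w_2 = 3.028352 - (55.105319)/(83.238477) = 2.366335

2.366335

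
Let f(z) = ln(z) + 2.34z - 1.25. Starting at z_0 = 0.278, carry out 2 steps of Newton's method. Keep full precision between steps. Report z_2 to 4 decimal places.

f'(z) = 1/z + 2.34
z_0 = 0.278000: f = -1.879614, f' = 5.937122 → z_1 = 0.278000 - (-1.879614)/(5.937122) = 0.594587
z_1 = 0.594587: f = -0.378556, f' = 4.021840 → z_2 = 0.594587 - (-0.378556)/(4.021840) = 0.688712

0.6887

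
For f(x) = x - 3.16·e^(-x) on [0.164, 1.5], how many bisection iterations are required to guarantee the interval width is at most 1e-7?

Initial width b − a = 1.5 − 0.164 = 1.336000.
After n steps the width is (b−a)/2^n; need (b−a)/2^n ≤ 1e-7.
So n ≥ log₂(1.336000/1e-7) = log₂(13360000.0000) ≈ 23.6714.
Hence n = 24.

24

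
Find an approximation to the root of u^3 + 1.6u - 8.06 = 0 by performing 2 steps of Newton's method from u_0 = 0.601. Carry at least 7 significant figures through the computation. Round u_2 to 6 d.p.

2.258099

Newton update: u ← u − f(u)/f'(u).
f'(u) = 3u^2 + 1.6
u_0 = 0.601000: f = -6.881318, f' = 2.683603 → u_1 = 0.601000 - (-6.881318)/(2.683603) = 3.165209
u_1 = 3.165209: f = 28.715124, f' = 31.655639 → u_2 = 3.165209 - (28.715124)/(31.655639) = 2.258099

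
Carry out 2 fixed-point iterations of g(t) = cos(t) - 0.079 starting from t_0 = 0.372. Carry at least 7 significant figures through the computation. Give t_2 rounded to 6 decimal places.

0.579026

t_1 = g(0.372000) = 0.852602
t_2 = g(0.852602) = 0.579026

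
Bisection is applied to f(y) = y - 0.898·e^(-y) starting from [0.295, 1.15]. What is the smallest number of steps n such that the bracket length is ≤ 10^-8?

27

Initial width b − a = 1.15 − 0.295 = 0.855000.
After n steps the width is (b−a)/2^n; need (b−a)/2^n ≤ 10^-8.
So n ≥ log₂(0.855000/10^-8) = log₂(85500000.0000) ≈ 26.3494.
Hence n = 27.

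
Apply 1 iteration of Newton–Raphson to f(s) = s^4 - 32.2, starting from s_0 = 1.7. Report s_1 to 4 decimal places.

Newton update: s ← s − f(s)/f'(s).
f'(s) = 4s^3
s_0 = 1.700000: f = -23.847900, f' = 19.652000 → s_1 = 1.700000 - (-23.847900)/(19.652000) = 2.913510

2.9135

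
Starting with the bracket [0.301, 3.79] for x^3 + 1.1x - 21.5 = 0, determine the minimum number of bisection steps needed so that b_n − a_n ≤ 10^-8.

Initial width b − a = 3.79 − 0.301 = 3.489000.
After n steps the width is (b−a)/2^n; need (b−a)/2^n ≤ 10^-8.
So n ≥ log₂(3.489000/10^-8) = log₂(348900000.0000) ≈ 28.3782.
Hence n = 29.

29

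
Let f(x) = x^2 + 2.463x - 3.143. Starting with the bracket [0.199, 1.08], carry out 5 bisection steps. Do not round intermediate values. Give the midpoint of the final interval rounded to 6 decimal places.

f(0.199000) = -2.613262, f(1.080000) = 0.683440 (opposite signs)
step 1: m = 0.639500, f(m) = -1.158951 < 0 → root in [0.639500, 1.080000]
step 2: m = 0.859750, f(m) = -0.286266 < 0 → root in [0.859750, 1.080000]
step 3: m = 0.969875, f(m) = 0.186460 > 0 → root in [0.859750, 0.969875]
step 4: m = 0.914813, f(m) = -0.052935 < 0 → root in [0.914813, 0.969875]
step 5: m = 0.942344, f(m) = 0.066004 > 0 → root in [0.914813, 0.942344]
Midpoint of [0.914813, 0.942344] = 0.928578

0.928578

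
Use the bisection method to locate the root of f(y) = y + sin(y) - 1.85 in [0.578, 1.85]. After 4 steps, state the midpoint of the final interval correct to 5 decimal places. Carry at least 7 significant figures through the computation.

f(0.578000) = -0.725650, f(1.850000) = 0.961275 (opposite signs)
step 1: m = 1.214000, f(m) = 0.301021 > 0 → root in [0.578000, 1.214000]
step 2: m = 0.896000, f(m) = -0.173166 < 0 → root in [0.896000, 1.214000]
step 3: m = 1.055000, f(m) = 0.074900 > 0 → root in [0.896000, 1.055000]
step 4: m = 0.975500, f(m) = -0.046518 < 0 → root in [0.975500, 1.055000]
Midpoint of [0.975500, 1.055000] = 1.015250

1.01525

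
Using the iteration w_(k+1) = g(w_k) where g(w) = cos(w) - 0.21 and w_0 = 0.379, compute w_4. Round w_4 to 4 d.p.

0.5882

w_1 = g(0.379000) = 0.719035
w_2 = g(0.719035) = 0.542442
w_3 = g(0.542442) = 0.646451
w_4 = g(0.646451) = 0.588227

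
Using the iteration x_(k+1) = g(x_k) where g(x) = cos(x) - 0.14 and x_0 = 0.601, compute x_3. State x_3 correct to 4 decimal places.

x_1 = g(0.601000) = 0.684771
x_2 = g(0.684771) = 0.634564
x_3 = g(0.634564) = 0.665330

0.6653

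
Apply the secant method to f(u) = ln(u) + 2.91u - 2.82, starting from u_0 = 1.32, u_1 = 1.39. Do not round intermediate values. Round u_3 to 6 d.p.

0.977645

f(u_0) = 1.298832, f(u_1) = 1.554204
u_2 = 1.390000 - (1.554204)·(1.390000 - 1.320000)/(1.554204 - (1.298832)) = 0.963977; f(u_2) = -0.051513
u_3 = 0.963977 - (-0.051513)·(0.963977 - 1.390000)/(-0.051513 - (1.554204)) = 0.977645; f(u_3) = 0.002337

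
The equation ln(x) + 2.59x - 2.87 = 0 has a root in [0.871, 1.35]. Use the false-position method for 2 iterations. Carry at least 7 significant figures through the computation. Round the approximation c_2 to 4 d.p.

1.0790

False-position update: c = (a·f(b) − b·f(a))/(f(b) − f(a)); replace the endpoint whose sign matches f(c).
f(0.871000) = -0.752223, f(1.350000) = 0.926605
step 1: c = 1.085623, f(c) = 0.023917 > 0 → new bracket [0.871000, 1.085623]
step 2: c = 1.079009, f(c) = 0.000677 > 0 → new bracket [0.871000, 1.079009]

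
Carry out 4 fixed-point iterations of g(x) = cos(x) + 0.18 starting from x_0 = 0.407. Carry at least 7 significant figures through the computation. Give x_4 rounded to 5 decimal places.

0.73285

x_1 = g(0.407000) = 1.098313
x_2 = g(1.098313) = 0.635099
x_3 = g(0.635099) = 0.985013
x_4 = g(0.985013) = 0.732852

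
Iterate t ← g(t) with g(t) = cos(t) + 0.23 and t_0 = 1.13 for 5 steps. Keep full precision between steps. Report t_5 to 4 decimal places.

0.8030

t_1 = g(1.130000) = 0.656660
t_2 = g(0.656660) = 1.022036
t_3 = g(1.022036) = 0.751630
t_4 = g(0.751630) = 0.960577
t_5 = g(0.960577) = 0.803047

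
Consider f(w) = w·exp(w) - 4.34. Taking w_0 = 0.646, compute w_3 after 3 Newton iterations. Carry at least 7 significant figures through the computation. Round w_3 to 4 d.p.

f'(w) = (w + 1)·exp(w)
w_0 = 0.646000: f = -3.107500, f' = 3.140393 → w_1 = 0.646000 - (-3.107500)/(3.140393) = 1.635526
w_1 = 1.635526: f = 4.053774, f' = 13.525930 → w_2 = 1.635526 - (4.053774)/(13.525930) = 1.335822
w_2 = 1.335822: f = 0.740292, f' = 8.883413 → w_3 = 1.335822 - (0.740292)/(8.883413) = 1.252488

1.2525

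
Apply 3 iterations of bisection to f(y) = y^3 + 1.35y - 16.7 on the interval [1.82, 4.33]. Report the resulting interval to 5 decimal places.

f(1.820000) = -8.214432, f(4.330000) = 70.328237 (opposite signs)
step 1: m = 3.075000, f(m) = 16.527297 > 0 → root in [1.820000, 3.075000]
step 2: m = 2.447500, f(m) = 1.265277 > 0 → root in [1.820000, 2.447500]
step 3: m = 2.133750, f(m) = -4.104710 < 0 → root in [2.133750, 2.447500]

[2.13375, 2.44750]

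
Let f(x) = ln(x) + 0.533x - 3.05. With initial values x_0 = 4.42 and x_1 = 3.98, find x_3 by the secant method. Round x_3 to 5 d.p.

3.41762

f(x_0) = 0.792000, f(x_1) = 0.452622
x_2 = 3.980000 - (0.452622)·(3.980000 - 4.420000)/(0.452622 - (0.792000)) = 3.393180; f(x_2) = -0.019667
x_3 = 3.393180 - (-0.019667)·(3.393180 - 3.980000)/(-0.019667 - (0.452622)) = 3.417617; f(x_3) = 0.000533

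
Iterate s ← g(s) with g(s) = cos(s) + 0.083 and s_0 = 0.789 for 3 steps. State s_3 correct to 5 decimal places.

0.78785

s_1 = g(0.789000) = 0.787555
s_2 = g(0.787555) = 0.788580
s_3 = g(0.788580) = 0.787853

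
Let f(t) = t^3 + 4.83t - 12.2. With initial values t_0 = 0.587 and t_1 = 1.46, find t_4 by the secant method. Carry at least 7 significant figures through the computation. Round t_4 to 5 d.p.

1.62956

f(t_0) = -9.162528, f(t_1) = -2.036064
t_2 = 1.460000 - (-2.036064)·(1.460000 - 0.587000)/(-2.036064 - (-9.162528)) = 1.709420; f(t_2) = 1.051626
t_3 = 1.709420 - (1.051626)·(1.709420 - 1.460000)/(1.051626 - (-2.036064)) = 1.624471; f(t_3) = -0.066979
t_4 = 1.624471 - (-0.066979)·(1.624471 - 1.709420)/(-0.066979 - (1.051626)) = 1.629558; f(t_4) = -0.002016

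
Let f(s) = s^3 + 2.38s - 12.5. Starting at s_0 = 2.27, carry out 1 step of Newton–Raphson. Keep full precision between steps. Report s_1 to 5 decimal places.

f'(s) = 3s^2 + 2.38
s_0 = 2.270000: f = 4.599683, f' = 17.838700 → s_1 = 2.270000 - (4.599683)/(17.838700) = 2.012151

2.01215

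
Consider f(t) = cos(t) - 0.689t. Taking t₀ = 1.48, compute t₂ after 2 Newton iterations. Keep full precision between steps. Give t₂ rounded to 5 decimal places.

f'(t) = -sin(t) - 0.689
t_0 = 1.480000: f = -0.929048, f' = -1.684881 → t_1 = 1.480000 - (-0.929048)/(-1.684881) = 0.928597
t_1 = 0.928597: f = -0.040845, f' = -1.489780 → t_2 = 0.928597 - (-0.040845)/(-1.489780) = 0.901180

0.90118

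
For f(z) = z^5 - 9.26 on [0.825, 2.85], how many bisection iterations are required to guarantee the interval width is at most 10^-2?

8

Initial width b − a = 2.85 − 0.825 = 2.025000.
After n steps the width is (b−a)/2^n; need (b−a)/2^n ≤ 10^-2.
So n ≥ log₂(2.025000/10^-2) = log₂(202.5000) ≈ 7.6618.
Hence n = 8.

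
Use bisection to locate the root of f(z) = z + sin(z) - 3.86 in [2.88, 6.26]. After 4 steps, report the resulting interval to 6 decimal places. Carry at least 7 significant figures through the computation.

[4.781250, 4.992500]

f(2.880000) = -0.721381, f(6.260000) = 2.376817 (opposite signs)
step 1: m = 4.570000, f(m) = -0.279880 < 0 → root in [4.570000, 6.260000]
step 2: m = 5.415000, f(m) = 0.791842 > 0 → root in [4.570000, 5.415000]
step 3: m = 4.992500, f(m) = 0.171475 > 0 → root in [4.570000, 4.992500]
step 4: m = 4.781250, f(m) = -0.076380 < 0 → root in [4.781250, 4.992500]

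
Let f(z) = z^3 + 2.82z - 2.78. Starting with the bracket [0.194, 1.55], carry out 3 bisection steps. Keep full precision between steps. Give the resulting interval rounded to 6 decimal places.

[0.702500, 0.872000]

f(0.194000) = -2.225619, f(1.550000) = 5.314875 (opposite signs)
step 1: m = 0.872000, f(m) = 0.342095 > 0 → root in [0.194000, 0.872000]
step 2: m = 0.533000, f(m) = -1.125521 < 0 → root in [0.533000, 0.872000]
step 3: m = 0.702500, f(m) = -0.452262 < 0 → root in [0.702500, 0.872000]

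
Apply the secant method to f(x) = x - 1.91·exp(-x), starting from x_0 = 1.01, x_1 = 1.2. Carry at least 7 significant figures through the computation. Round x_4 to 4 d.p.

0.8316

f(x_0) = 0.314342, f(x_1) = 0.624719
x_2 = 1.200000 - (0.624719)·(1.200000 - 1.010000)/(0.624719 - (0.314342)) = 0.817573; f(x_2) = -0.025695
x_3 = 0.817573 - (-0.025695)·(0.817573 - 1.200000)/(-0.025695 - (0.624719)) = 0.832681; f(x_3) = 0.002057
x_4 = 0.832681 - (0.002057)·(0.832681 - 0.817573)/(0.002057 - (-0.025695)) = 0.831561; f(x_4) = 0.000007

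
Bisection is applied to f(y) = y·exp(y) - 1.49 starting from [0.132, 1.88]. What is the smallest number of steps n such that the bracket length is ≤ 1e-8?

28

Initial width b − a = 1.88 − 0.132 = 1.748000.
After n steps the width is (b−a)/2^n; need (b−a)/2^n ≤ 1e-8.
So n ≥ log₂(1.748000/1e-8) = log₂(174800000.0000) ≈ 27.3811.
Hence n = 28.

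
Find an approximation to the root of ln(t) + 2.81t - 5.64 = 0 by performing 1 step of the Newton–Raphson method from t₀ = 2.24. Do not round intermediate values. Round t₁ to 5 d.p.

f'(t) = 1/t + 2.81
t_0 = 2.240000: f = 1.460876, f' = 3.256429 → t_1 = 2.240000 - (1.460876)/(3.256429) = 1.791387

1.79139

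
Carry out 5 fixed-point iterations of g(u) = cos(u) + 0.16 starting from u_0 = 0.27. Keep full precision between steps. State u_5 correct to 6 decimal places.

0.919034

u_1 = g(0.270000) = 1.123771
u_2 = g(1.123771) = 0.592285
u_3 = g(0.592285) = 0.989667
u_4 = g(0.989667) = 0.708968
u_5 = g(0.708968) = 0.919034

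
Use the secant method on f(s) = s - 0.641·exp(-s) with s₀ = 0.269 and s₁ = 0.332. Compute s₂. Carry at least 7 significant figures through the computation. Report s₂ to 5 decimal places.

Secant update: s_(k+1) = s_k − f(s_k)·(s_k − s_(k-1))/(f(s_k) − f(s_(k-1))).
f(s_0) = -0.220816, f(s_1) = -0.127909
s_2 = 0.332000 - (-0.127909)·(0.332000 - 0.269000)/(-0.127909 - (-0.220816)) = 0.418736; f(s_2) = -0.002964

0.41874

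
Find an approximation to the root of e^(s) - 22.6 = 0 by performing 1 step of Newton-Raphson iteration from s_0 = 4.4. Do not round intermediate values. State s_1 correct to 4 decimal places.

3.6775

Newton update: s ← s − f(s)/f'(s).
f'(s) = e^(s)
s_0 = 4.400000: f = 58.850869, f' = 81.450869 → s_1 = 4.400000 - (58.850869)/(81.450869) = 3.677468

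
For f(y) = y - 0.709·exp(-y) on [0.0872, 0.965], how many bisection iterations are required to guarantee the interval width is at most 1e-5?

17

Initial width b − a = 0.965 − 0.0872 = 0.877800.
After n steps the width is (b−a)/2^n; need (b−a)/2^n ≤ 1e-5.
So n ≥ log₂(0.877800/1e-5) = log₂(87780.0000) ≈ 16.4216.
Hence n = 17.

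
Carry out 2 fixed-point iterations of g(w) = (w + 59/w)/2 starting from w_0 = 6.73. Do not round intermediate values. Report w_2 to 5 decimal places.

w_1 = g(6.730000) = 7.748358
w_2 = g(7.748358) = 7.681437

7.68144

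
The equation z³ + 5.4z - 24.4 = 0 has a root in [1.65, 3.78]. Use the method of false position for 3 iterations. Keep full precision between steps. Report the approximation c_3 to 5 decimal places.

f(1.650000) = -10.997875, f(3.780000) = 50.022152
step 1: c = 2.033898, f(c) = -5.003239 < 0 → new bracket [2.033898, 3.780000]
step 2: c = 2.192664, f(c) = -2.017774 < 0 → new bracket [2.192664, 3.780000]
step 3: c = 2.254211, f(c) = -0.772563 < 0 → new bracket [2.254211, 3.780000]

2.25421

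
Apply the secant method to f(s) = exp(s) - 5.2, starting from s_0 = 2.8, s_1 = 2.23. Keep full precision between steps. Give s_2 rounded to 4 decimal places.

f(s_0) = 11.244647, f(s_1) = 4.099866
s_2 = 2.230000 - (4.099866)·(2.230000 - 2.800000)/(4.099866 - (11.244647)) = 1.902919; f(s_2) = 1.505438

1.9029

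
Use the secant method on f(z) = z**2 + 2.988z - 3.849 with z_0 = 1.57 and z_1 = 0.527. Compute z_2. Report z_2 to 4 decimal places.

f(z_0) = 3.307060, f(z_1) = -1.996595
z_2 = 0.527000 - (-1.996595)·(0.527000 - 1.570000)/(-1.996595 - (3.307060)) = 0.919644; f(z_2) = -0.255358

0.9196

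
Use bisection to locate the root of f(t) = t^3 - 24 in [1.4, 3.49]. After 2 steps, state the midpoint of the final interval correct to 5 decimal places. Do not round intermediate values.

2.70625

f(1.400000) = -21.256000, f(3.490000) = 18.508549 (opposite signs)
step 1: m = 2.445000, f(m) = -9.383729 < 0 → root in [2.445000, 3.490000]
step 2: m = 2.967500, f(m) = 2.131972 > 0 → root in [2.445000, 2.967500]
Midpoint of [2.445000, 2.967500] = 2.706250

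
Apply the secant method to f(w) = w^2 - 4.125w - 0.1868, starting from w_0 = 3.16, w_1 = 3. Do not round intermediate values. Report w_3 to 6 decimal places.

f(w_0) = -3.236200, f(w_1) = -3.561800
w_2 = 3.000000 - (-3.561800)·(3.000000 - 3.160000)/(-3.561800 - (-3.236200)) = 4.750270; f(w_2) = 2.783403
w_3 = 4.750270 - (2.783403)·(4.750270 - 3.000000)/(2.783403 - (-3.561800)) = 3.982492; f(w_3) = -0.754336

3.982492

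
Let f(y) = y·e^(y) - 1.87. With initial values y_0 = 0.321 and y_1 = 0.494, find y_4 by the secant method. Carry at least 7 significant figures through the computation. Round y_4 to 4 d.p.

Secant update: y_(k+1) = y_k − f(y_k)·(y_k − y_(k-1))/(f(y_k) − f(y_(k-1))).
f(y_0) = -1.427500, f(y_1) = -1.060404
y_2 = 0.494000 - (-1.060404)·(0.494000 - 0.321000)/(-1.060404 - (-1.427500)) = 0.993733; f(y_2) = 0.814370
y_3 = 0.993733 - (0.814370)·(0.993733 - 0.494000)/(0.814370 - (-1.060404)) = 0.776657; f(y_3) = -0.181397
y_4 = 0.776657 - (-0.181397)·(0.776657 - 0.993733)/(-0.181397 - (0.814370)) = 0.816202; f(y_4) = -0.023840

0.8162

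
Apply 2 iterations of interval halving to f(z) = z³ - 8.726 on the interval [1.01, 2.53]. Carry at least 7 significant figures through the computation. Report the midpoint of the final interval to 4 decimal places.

1.9600

f(1.010000) = -7.695699, f(2.530000) = 7.468277 (opposite signs)
step 1: m = 1.770000, f(m) = -3.180767 < 0 → root in [1.770000, 2.530000]
step 2: m = 2.150000, f(m) = 1.212375 > 0 → root in [1.770000, 2.150000]
Midpoint of [1.770000, 2.150000] = 1.960000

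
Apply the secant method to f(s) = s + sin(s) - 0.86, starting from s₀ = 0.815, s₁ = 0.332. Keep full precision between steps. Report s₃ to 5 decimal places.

f(s_0) = 0.682726, f(s_1) = -0.202066
s_2 = 0.332000 - (-0.202066)·(0.332000 - 0.815000)/(-0.202066 - (0.682726)) = 0.442306; f(s_2) = 0.010330
s_3 = 0.442306 - (0.010330)·(0.442306 - 0.332000)/(0.010330 - (-0.202066)) = 0.436941; f(s_3) = 0.000111

0.43694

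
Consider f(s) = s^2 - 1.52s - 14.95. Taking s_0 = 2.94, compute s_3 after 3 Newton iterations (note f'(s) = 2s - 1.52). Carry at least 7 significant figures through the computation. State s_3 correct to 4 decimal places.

4.7009

s_0 = 2.940000: f = -10.775200, f' = 4.360000 → s_1 = 2.940000 - (-10.775200)/(4.360000) = 5.411376
s_1 = 5.411376: f = 6.107700, f' = 9.302752 → s_2 = 5.411376 - (6.107700)/(9.302752) = 4.754829
s_2 = 4.754829: f = 0.431055, f' = 7.989657 → s_3 = 4.754829 - (0.431055)/(7.989657) = 4.700877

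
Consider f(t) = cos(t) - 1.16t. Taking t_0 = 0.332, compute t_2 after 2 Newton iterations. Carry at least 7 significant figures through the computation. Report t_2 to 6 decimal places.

0.673979

Newton update: t ← t − f(t)/f'(t).
f'(t) = -sin(t) - 1.16
t_0 = 0.332000: f = 0.560272, f' = -1.485934 → t_1 = 0.332000 - (0.560272)/(-1.485934) = 0.709051
t_1 = 0.709051: f = -0.063518, f' = -1.811113 → t_2 = 0.709051 - (-0.063518)/(-1.811113) = 0.673979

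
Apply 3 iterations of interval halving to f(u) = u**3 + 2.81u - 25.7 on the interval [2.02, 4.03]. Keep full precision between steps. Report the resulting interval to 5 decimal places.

f(2.020000) = -11.781392, f(4.030000) = 51.075127 (opposite signs)
step 1: m = 3.025000, f(m) = 10.480891 > 0 → root in [2.020000, 3.025000]
step 2: m = 2.522500, f(m) = -2.561092 < 0 → root in [2.522500, 3.025000]
step 3: m = 2.773750, f(m) = 3.434608 > 0 → root in [2.522500, 2.773750]

[2.52250, 2.77375]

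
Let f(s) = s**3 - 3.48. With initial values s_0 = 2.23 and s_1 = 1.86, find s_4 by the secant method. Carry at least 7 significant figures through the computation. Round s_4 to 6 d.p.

1.516815

f(s_0) = 7.609567, f(s_1) = 2.954856
s_2 = 1.860000 - (2.954856)·(1.860000 - 2.230000)/(2.954856 - (7.609567)) = 1.625120; f(s_2) = 0.811969
s_3 = 1.625120 - (0.811969)·(1.625120 - 1.860000)/(0.811969 - (2.954856)) = 1.536121; f(s_3) = 0.144737
s_4 = 1.536121 - (0.144737)·(1.536121 - 1.625120)/(0.144737 - (0.811969)) = 1.516815; f(s_4) = 0.009781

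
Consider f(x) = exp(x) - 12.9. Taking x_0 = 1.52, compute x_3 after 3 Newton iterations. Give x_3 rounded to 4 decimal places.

Newton update: x ← x − f(x)/f'(x).
f'(x) = exp(x)
x_0 = 1.520000: f = -8.327775, f' = 4.572225 → x_1 = 1.520000 - (-8.327775)/(4.572225) = 3.341383
x_1 = 3.341383: f = 15.358190, f' = 28.258190 → x_2 = 3.341383 - (15.358190)/(28.258190) = 2.797888
x_2 = 2.797888: f = 3.509955, f' = 16.409955 → x_3 = 2.797888 - (3.509955)/(16.409955) = 2.583996

2.5840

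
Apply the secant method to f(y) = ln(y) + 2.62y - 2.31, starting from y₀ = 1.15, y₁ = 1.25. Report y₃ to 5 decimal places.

0.91584

f(y_0) = 0.842762, f(y_1) = 1.188144
y_2 = 1.250000 - (1.188144)·(1.250000 - 1.150000)/(1.188144 - (0.842762)) = 0.905991; f(y_2) = -0.035029
y_3 = 0.905991 - (-0.035029)·(0.905991 - 1.250000)/(-0.035029 - (1.188144)) = 0.915843; f(y_3) = 0.001598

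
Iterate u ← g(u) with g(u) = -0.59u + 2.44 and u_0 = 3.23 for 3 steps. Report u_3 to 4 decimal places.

1.1864

u_1 = g(3.230000) = 0.534300
u_2 = g(0.534300) = 2.124763
u_3 = g(2.124763) = 1.186390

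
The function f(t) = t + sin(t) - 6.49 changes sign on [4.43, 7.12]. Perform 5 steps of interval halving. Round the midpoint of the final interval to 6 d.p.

f(4.430000) = -3.020392, f(7.120000) = 1.372513 (opposite signs)
step 1: m = 5.775000, f(m) = -1.201593 < 0 → root in [5.775000, 7.120000]
step 2: m = 6.447500, f(m) = 0.121076 > 0 → root in [5.775000, 6.447500]
step 3: m = 6.111250, f(m) = -0.549839 < 0 → root in [6.111250, 6.447500]
step 4: m = 6.279375, f(m) = -0.214435 < 0 → root in [6.279375, 6.447500]
step 5: m = 6.363437, f(m) = -0.046396 < 0 → root in [6.363437, 6.447500]
Midpoint of [6.363437, 6.447500] = 6.405469

6.405469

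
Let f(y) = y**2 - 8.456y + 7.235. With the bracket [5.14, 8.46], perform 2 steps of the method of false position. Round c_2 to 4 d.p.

7.4291

f(5.140000) = -9.809240, f(8.460000) = 7.268840
step 1: c = 7.046928, f(c) = -2.694626 < 0 → new bracket [7.046928, 8.460000]
step 2: c = 7.429095, f(c) = -0.393977 < 0 → new bracket [7.429095, 8.460000]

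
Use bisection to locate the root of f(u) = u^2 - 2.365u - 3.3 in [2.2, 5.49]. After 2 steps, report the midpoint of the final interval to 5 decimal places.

3.43375

f(2.200000) = -3.663000, f(5.490000) = 13.856250 (opposite signs)
step 1: m = 3.845000, f(m) = 2.390600 > 0 → root in [2.200000, 3.845000]
step 2: m = 3.022500, f(m) = -1.312706 < 0 → root in [3.022500, 3.845000]
Midpoint of [3.022500, 3.845000] = 3.433750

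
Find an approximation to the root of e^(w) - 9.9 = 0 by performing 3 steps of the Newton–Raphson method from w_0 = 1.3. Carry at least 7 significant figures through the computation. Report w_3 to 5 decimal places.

Newton update: w ← w − f(w)/f'(w).
f'(w) = e^(w)
w_0 = 1.300000: f = -6.230703, f' = 3.669297 → w_1 = 1.300000 - (-6.230703)/(3.669297) = 2.998065
w_1 = 2.998065: f = 10.146704, f' = 20.046704 → w_2 = 2.998065 - (10.146704)/(20.046704) = 2.491912
w_2 = 2.491912: f = 2.184354, f' = 12.084354 → w_3 = 2.491912 - (2.184354)/(12.084354) = 2.311153

2.31115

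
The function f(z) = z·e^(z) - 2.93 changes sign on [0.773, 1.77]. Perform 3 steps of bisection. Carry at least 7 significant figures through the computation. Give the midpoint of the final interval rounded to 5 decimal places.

f(0.773000) = -1.255485, f(1.770000) = 7.461410 (opposite signs)
step 1: m = 1.271500, f(m) = 1.604421 > 0 → root in [0.773000, 1.271500]
step 2: m = 1.022250, f(m) = -0.088716 < 0 → root in [1.022250, 1.271500]
step 3: m = 1.146875, f(m) = 0.680751 > 0 → root in [1.022250, 1.146875]
Midpoint of [1.022250, 1.146875] = 1.084563

1.08456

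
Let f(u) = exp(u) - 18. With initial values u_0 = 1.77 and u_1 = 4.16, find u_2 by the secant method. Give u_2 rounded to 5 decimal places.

f(u_0) = -12.129147, f(u_1) = 46.071523
u_2 = 4.160000 - (46.071523)·(4.160000 - 1.770000)/(46.071523 - (-12.129147)) = 2.268081; f(u_2) = -8.339154

2.26808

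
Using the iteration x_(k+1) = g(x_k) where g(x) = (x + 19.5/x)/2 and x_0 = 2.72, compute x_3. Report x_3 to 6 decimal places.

4.415970

x_1 = g(2.720000) = 4.944559
x_2 = g(4.944559) = 4.444144
x_3 = g(4.444144) = 4.415970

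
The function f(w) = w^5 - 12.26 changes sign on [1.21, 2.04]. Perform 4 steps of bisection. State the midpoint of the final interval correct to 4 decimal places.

1.6509

f(1.210000) = -9.666258, f(2.040000) = 23.070586 (opposite signs)
step 1: m = 1.625000, f(m) = -0.929037 < 0 → root in [1.625000, 2.040000]
step 2: m = 1.832500, f(m) = 8.404263 > 0 → root in [1.625000, 1.832500]
step 3: m = 1.728750, f(m) = 3.180486 > 0 → root in [1.625000, 1.728750]
step 4: m = 1.676875, f(m) = 0.998777 > 0 → root in [1.625000, 1.676875]
Midpoint of [1.625000, 1.676875] = 1.650937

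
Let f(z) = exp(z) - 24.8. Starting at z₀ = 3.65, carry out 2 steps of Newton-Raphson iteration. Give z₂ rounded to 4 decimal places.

f'(z) = exp(z)
z_0 = 3.650000: f = 13.674666, f' = 38.474666 → z_1 = 3.650000 - (13.674666)/(38.474666) = 3.294580
z_1 = 3.294580: f = 2.166086, f' = 26.966086 → z_2 = 3.294580 - (2.166086)/(26.966086) = 3.214254

3.2143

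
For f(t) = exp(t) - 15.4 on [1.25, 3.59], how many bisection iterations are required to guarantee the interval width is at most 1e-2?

8

Initial width b − a = 3.59 − 1.25 = 2.340000.
After n steps the width is (b−a)/2^n; need (b−a)/2^n ≤ 1e-2.
So n ≥ log₂(2.340000/1e-2) = log₂(234.0000) ≈ 7.8704.
Hence n = 8.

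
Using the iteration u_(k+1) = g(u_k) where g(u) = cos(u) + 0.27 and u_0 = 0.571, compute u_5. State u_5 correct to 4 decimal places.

0.9752

u_1 = g(0.571000) = 1.111361
u_2 = g(1.111361) = 0.713442
u_3 = g(0.713442) = 1.026114
u_4 = g(1.026114) = 0.788147
u_5 = g(0.788147) = 0.975161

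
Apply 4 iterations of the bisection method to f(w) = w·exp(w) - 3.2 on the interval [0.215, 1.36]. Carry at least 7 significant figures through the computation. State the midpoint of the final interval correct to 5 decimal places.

1.10953

f(0.215000) = -2.933430, f(1.360000) = 2.098823 (opposite signs)
step 1: m = 0.787500, f(m) = -1.469158 < 0 → root in [0.787500, 1.360000]
step 2: m = 1.073750, f(m) = -0.057850 < 0 → root in [1.073750, 1.360000]
step 3: m = 1.216875, f(m) = 0.908924 > 0 → root in [1.073750, 1.216875]
step 4: m = 1.145312, f(m) = 0.400202 > 0 → root in [1.073750, 1.145312]
Midpoint of [1.073750, 1.145312] = 1.109531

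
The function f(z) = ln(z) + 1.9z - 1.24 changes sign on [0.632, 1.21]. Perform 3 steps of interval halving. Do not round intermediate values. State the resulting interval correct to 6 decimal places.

[0.776500, 0.848750]

f(0.632000) = -0.498066, f(1.210000) = 1.249620 (opposite signs)
step 1: m = 0.921000, f(m) = 0.427605 > 0 → root in [0.632000, 0.921000]
step 2: m = 0.776500, f(m) = -0.017609 < 0 → root in [0.776500, 0.921000]
step 3: m = 0.848750, f(m) = 0.208634 > 0 → root in [0.776500, 0.848750]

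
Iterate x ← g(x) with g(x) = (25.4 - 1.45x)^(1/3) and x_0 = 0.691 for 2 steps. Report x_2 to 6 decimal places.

2.767415

x_1 = g(0.691000) = 2.900359
x_2 = g(2.900359) = 2.767415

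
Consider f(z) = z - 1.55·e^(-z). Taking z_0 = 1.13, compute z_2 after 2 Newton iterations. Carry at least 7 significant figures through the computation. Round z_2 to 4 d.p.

0.7395

f'(z) = 1 + 1.55·e^(-z)
z_0 = 1.130000: f = 0.629298, f' = 1.500702 → z_1 = 1.130000 - (0.629298)/(1.500702) = 0.710664
z_1 = 0.710664: f = -0.050879, f' = 1.761543 → z_2 = 0.710664 - (-0.050879)/(1.761543) = 0.739547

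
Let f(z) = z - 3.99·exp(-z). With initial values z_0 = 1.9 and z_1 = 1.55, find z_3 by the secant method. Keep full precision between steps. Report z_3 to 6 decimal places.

Secant update: z_(k+1) = z_k − f(z_k)·(z_k − z_(k-1))/(f(z_k) − f(z_(k-1))).
f(z_0) = 1.303221, f(z_1) = 0.703131
z_2 = 1.550000 - (0.703131)·(1.550000 - 1.900000)/(0.703131 - (1.303221)) = 1.139902; f(z_2) = -0.136300
z_3 = 1.139902 - (-0.136300)·(1.139902 - 1.550000)/(-0.136300 - (0.703131)) = 1.206491; f(z_3) = 0.012501

1.206491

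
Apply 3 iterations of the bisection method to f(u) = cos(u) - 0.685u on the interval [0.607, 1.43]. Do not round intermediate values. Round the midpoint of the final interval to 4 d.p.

0.8642

f(0.607000) = 0.405568, f(1.430000) = -0.839218 (opposite signs)
step 1: m = 1.018500, f(m) = -0.173029 < 0 → root in [0.607000, 1.018500]
step 2: m = 0.812750, f(m) = 0.130770 > 0 → root in [0.812750, 1.018500]
step 3: m = 0.915625, f(m) = -0.017908 < 0 → root in [0.812750, 0.915625]
Midpoint of [0.812750, 0.915625] = 0.864187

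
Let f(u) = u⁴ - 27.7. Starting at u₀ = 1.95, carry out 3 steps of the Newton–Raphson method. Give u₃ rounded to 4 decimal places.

2.2942

Newton update: u ← u − f(u)/f'(u).
f'(u) = 4u³
u_0 = 1.950000: f = -13.240994, f' = 29.659500 → u_1 = 1.950000 - (-13.240994)/(29.659500) = 2.396433
u_1 = 2.396433: f = 5.280825, f' = 55.049848 → u_2 = 2.396433 - (5.280825)/(55.049848) = 2.300505
u_2 = 2.300505: f = 0.308706, f' = 48.700091 → u_3 = 2.300505 - (0.308706)/(48.700091) = 2.294167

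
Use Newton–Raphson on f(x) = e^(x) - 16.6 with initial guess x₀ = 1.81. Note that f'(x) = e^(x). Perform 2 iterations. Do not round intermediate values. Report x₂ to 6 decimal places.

x_0 = 1.810000: f = -10.489553, f' = 6.110447 → x_1 = 1.810000 - (-10.489553)/(6.110447) = 3.526659
x_1 = 3.526659: f = 17.410138, f' = 34.010138 → x_2 = 3.526659 - (17.410138)/(34.010138) = 3.014748

3.014748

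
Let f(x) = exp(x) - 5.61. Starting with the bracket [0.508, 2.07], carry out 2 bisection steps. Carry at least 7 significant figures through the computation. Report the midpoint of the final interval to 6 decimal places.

1.874750

f(0.508000) = -3.948036, f(2.070000) = 2.314823 (opposite signs)
step 1: m = 1.289000, f(m) = -1.980844 < 0 → root in [1.289000, 2.070000]
step 2: m = 1.679500, f(m) = -0.247126 < 0 → root in [1.679500, 2.070000]
Midpoint of [1.679500, 2.070000] = 1.874750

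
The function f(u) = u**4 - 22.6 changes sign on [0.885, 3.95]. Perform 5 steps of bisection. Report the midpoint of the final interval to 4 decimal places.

2.1780

f(0.885000) = -21.986559, f(3.950000) = 220.838006 (opposite signs)
step 1: m = 2.417500, f(m) = 11.555916 > 0 → root in [0.885000, 2.417500]
step 2: m = 1.651250, f(m) = -15.165508 < 0 → root in [1.651250, 2.417500]
step 3: m = 2.034375, f(m) = -5.471314 < 0 → root in [2.034375, 2.417500]
step 4: m = 2.225937, f(m) = 1.950021 > 0 → root in [2.034375, 2.225937]
step 5: m = 2.130156, f(m) = -2.010498 < 0 → root in [2.130156, 2.225937]
Midpoint of [2.130156, 2.225937] = 2.178047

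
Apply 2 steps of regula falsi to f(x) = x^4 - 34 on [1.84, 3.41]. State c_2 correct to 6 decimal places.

False-position update: c = (a·f(b) − b·f(a))/(f(b) − f(a)); replace the endpoint whose sign matches f(c).
f(1.840000) = -22.537713, f(3.410000) = 101.212710
step 1: c = 2.125932, f(c) = -13.573334 < 0 → new bracket [2.125932, 3.410000]
step 2: c = 2.277772, f(c) = -7.082122 < 0 → new bracket [2.277772, 3.410000]

2.277772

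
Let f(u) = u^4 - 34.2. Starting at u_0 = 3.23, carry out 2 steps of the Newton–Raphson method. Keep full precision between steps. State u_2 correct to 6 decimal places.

Newton update: u ← u − f(u)/f'(u).
f'(u) = 4u^3
u_0 = 3.230000: f = 74.645402, f' = 134.793068 → u_1 = 3.230000 - (74.645402)/(134.793068) = 2.676222
u_1 = 2.676222: f = 17.096615, f' = 76.670187 → u_2 = 2.676222 - (17.096615)/(76.670187) = 2.453233

2.453233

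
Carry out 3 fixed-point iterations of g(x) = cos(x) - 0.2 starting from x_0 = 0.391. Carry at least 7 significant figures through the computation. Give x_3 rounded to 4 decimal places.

0.6531

x_1 = g(0.391000) = 0.724528
x_2 = g(0.724528) = 0.548812
x_3 = g(0.548812) = 0.653145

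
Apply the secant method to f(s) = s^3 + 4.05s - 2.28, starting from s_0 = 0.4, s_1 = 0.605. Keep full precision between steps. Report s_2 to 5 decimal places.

f(s_0) = -0.596000, f(s_1) = 0.391695
s_2 = 0.605000 - (0.391695)·(0.605000 - 0.400000)/(0.391695 - (-0.596000)) = 0.523702; f(s_2) = -0.015374

0.52370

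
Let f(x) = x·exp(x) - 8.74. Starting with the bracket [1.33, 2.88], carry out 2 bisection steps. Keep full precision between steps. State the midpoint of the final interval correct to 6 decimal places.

1.523750

f(1.330000) = -3.711212, f(2.880000) = 42.565107 (opposite signs)
step 1: m = 2.105000, f(m) = 8.535952 > 0 → root in [1.330000, 2.105000]
step 2: m = 1.717500, f(m) = 0.827479 > 0 → root in [1.330000, 1.717500]
Midpoint of [1.330000, 1.717500] = 1.523750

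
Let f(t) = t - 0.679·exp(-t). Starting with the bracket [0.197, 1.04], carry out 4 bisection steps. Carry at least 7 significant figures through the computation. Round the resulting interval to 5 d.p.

[0.40775, 0.46044]

f(0.197000) = -0.360588, f(1.040000) = 0.800004 (opposite signs)
step 1: m = 0.618500, f(m) = 0.252687 > 0 → root in [0.197000, 0.618500]
step 2: m = 0.407750, f(m) = -0.043884 < 0 → root in [0.407750, 0.618500]
step 3: m = 0.513125, f(m) = 0.106661 > 0 → root in [0.407750, 0.513125]
step 4: m = 0.460438, f(m) = 0.031983 > 0 → root in [0.407750, 0.460438]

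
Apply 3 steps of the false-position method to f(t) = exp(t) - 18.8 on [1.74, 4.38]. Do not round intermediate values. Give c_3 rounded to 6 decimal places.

2.686873

f(1.740000) = -13.102657, f(4.380000) = 61.038033
step 1: c = 2.206559, f(c) = -9.715596 < 0 → new bracket [2.206559, 4.380000]
step 2: c = 2.505007, f(c) = -6.556355 < 0 → new bracket [2.505007, 4.380000]
step 3: c = 2.686873, f(c) = -4.114318 < 0 → new bracket [2.686873, 4.380000]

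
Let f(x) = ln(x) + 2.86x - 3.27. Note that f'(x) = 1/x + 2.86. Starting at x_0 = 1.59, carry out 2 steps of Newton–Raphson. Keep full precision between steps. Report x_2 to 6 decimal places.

Newton update: x ← x − f(x)/f'(x).
x_0 = 1.590000: f = 1.741134, f' = 3.488931 → x_1 = 1.590000 - (1.741134)/(3.488931) = 1.090955
x_1 = 1.090955: f = -0.062816, f' = 3.776628 → x_2 = 1.090955 - (-0.062816)/(3.776628) = 1.107588

1.107588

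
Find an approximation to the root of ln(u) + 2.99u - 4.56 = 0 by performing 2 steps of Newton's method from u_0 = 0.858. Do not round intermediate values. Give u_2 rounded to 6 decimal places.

1.410051

f'(u) = 1/u + 2.99
u_0 = 0.858000: f = -2.147731, f' = 4.155501 → u_1 = 0.858000 - (-2.147731)/(4.155501) = 1.374840
u_1 = 1.374840: f = -0.130889, f' = 3.717357 → u_2 = 1.374840 - (-0.130889)/(3.717357) = 1.410051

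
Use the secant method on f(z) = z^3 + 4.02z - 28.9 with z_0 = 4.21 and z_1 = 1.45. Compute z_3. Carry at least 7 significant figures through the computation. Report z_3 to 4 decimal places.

2.9134

f(z_0) = 62.642661, f(z_1) = -20.022375
z_2 = 1.450000 - (-20.022375)·(1.450000 - 4.210000)/(-20.022375 - (62.642661)) = 2.118502; f(z_2) = -10.875675
z_3 = 2.118502 - (-10.875675)·(2.118502 - 1.450000)/(-10.875675 - (-20.022375)) = 2.913369; f(z_3) = 7.539611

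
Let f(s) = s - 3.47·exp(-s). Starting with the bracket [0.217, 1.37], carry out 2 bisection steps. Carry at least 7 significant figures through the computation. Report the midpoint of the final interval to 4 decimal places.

1.2259

f(0.217000) = -2.576107, f(1.370000) = 0.488249 (opposite signs)
step 1: m = 0.793500, f(m) = -0.775839 < 0 → root in [0.793500, 1.370000]
step 2: m = 1.081750, f(m) = -0.094586 < 0 → root in [1.081750, 1.370000]
Midpoint of [1.081750, 1.370000] = 1.225875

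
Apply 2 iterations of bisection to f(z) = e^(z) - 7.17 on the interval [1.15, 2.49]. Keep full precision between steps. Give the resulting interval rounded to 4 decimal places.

[1.8200, 2.1550]

f(1.150000) = -4.011807, f(2.490000) = 4.891276 (opposite signs)
step 1: m = 1.820000, f(m) = -0.998142 < 0 → root in [1.820000, 2.490000]
step 2: m = 2.155000, f(m) = 1.457890 > 0 → root in [1.820000, 2.155000]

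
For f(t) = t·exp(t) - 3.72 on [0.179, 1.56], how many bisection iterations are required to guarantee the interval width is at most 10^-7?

24

Initial width b − a = 1.56 − 0.179 = 1.381000.
After n steps the width is (b−a)/2^n; need (b−a)/2^n ≤ 10^-7.
So n ≥ log₂(1.381000/10^-7) = log₂(13810000.0000) ≈ 23.7192.
Hence n = 24.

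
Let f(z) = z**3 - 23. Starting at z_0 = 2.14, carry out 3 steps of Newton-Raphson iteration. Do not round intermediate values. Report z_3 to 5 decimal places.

2.84402

f'(z) = 3z**2
z_0 = 2.140000: f = -13.199656, f' = 13.738800 → z_1 = 2.140000 - (-13.199656)/(13.738800) = 3.100758
z_1 = 3.100758: f = 6.812846, f' = 28.844092 → z_2 = 3.100758 - (6.812846)/(28.844092) = 2.864562
z_2 = 2.864562: f = 0.505781, f' = 24.617147 → z_3 = 2.864562 - (0.505781)/(24.617147) = 2.844016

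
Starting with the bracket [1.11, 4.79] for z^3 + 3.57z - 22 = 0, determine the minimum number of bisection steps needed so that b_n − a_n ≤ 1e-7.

Initial width b − a = 4.79 − 1.11 = 3.680000.
After n steps the width is (b−a)/2^n; need (b−a)/2^n ≤ 1e-7.
So n ≥ log₂(3.680000/1e-7) = log₂(36800000.0000) ≈ 25.1332.
Hence n = 26.

26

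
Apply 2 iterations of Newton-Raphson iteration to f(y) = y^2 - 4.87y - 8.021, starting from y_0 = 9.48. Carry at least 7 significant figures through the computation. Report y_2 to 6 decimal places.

f'(y) = 2y - 4.87
y_0 = 9.480000: f = 35.681800, f' = 14.090000 → y_1 = 9.480000 - (35.681800)/(14.090000) = 6.947580
y_1 = 6.947580: f = 6.413152, f' = 9.025160 → y_2 = 6.947580 - (6.413152)/(9.025160) = 6.236994

6.236994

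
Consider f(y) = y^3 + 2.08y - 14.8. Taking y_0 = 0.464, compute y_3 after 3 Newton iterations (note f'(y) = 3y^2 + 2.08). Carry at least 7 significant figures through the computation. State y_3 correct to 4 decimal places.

2.7146

y_0 = 0.464000: f = -13.734983, f' = 2.725888 → y_1 = 0.464000 - (-13.734983)/(2.725888) = 5.502719
y_1 = 5.502719: f = 163.267493, f' = 92.919737 → y_2 = 5.502719 - (163.267493)/(92.919737) = 3.745638
y_2 = 3.745638: f = 45.541484, f' = 44.169407 → y_3 = 3.745638 - (45.541484)/(44.169407) = 2.714574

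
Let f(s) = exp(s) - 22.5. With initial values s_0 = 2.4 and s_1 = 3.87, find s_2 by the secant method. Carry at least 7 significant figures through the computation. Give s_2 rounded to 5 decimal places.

f(s_0) = -11.476824, f(s_1) = 25.442386
s_2 = 3.870000 - (25.442386)·(3.870000 - 2.400000)/(25.442386 - (-11.476824)) = 2.856969; f(s_2) = -5.091321

2.85697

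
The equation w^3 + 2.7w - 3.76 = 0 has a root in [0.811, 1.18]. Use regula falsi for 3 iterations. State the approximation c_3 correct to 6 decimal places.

f(0.811000) = -1.036888, f(1.180000) = 1.069032
step 1: c = 0.992684, f(c) = -0.101542 < 0 → new bracket [0.992684, 1.180000]
step 2: c = 1.008933, f(c) = -0.008844 < 0 → new bracket [1.008933, 1.180000]
step 3: c = 1.010336, f(c) = -0.000762 < 0 → new bracket [1.010336, 1.180000]

1.010336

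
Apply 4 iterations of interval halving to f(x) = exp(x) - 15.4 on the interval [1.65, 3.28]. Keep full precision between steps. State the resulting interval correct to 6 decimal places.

f(1.650000) = -10.193020, f(3.280000) = 11.175773 (opposite signs)
step 1: m = 2.465000, f(m) = -3.636518 < 0 → root in [2.465000, 3.280000]
step 2: m = 2.872500, f(m) = 2.281166 > 0 → root in [2.465000, 2.872500]
step 3: m = 2.668750, f(m) = -0.978069 < 0 → root in [2.668750, 2.872500]
step 4: m = 2.770625, f(m) = 0.568611 > 0 → root in [2.668750, 2.770625]

[2.668750, 2.770625]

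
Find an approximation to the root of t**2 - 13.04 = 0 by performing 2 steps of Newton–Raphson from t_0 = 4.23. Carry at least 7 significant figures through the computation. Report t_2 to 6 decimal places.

f'(t) = 2t
t_0 = 4.230000: f = 4.852900, f' = 8.460000 → t_1 = 4.230000 - (4.852900)/(8.460000) = 3.656371
t_1 = 3.656371: f = 0.329050, f' = 7.312742 → t_2 = 3.656371 - (0.329050)/(7.312742) = 3.611374

3.611374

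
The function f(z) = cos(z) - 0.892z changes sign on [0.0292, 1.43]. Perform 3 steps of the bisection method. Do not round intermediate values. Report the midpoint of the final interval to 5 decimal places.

0.81715

f(0.029200) = 0.973527, f(1.430000) = -1.135228 (opposite signs)
step 1: m = 0.729600, f(m) = 0.094638 > 0 → root in [0.729600, 1.430000]
step 2: m = 1.079800, f(m) = -0.491677 < 0 → root in [0.729600, 1.079800]
step 3: m = 0.904700, f(m) = -0.189071 < 0 → root in [0.729600, 0.904700]
Midpoint of [0.729600, 0.904700] = 0.817150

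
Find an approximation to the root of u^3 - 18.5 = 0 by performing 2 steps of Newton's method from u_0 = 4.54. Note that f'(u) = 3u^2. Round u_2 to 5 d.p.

2.77473

Newton update: u ← u − f(u)/f'(u).
u_0 = 4.540000: f = 75.076664, f' = 61.834800 → u_1 = 4.540000 - (75.076664)/(61.834800) = 3.325851
u_1 = 3.325851: f = 18.288184, f' = 33.183854 → u_2 = 3.325851 - (18.288184)/(33.183854) = 2.774734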